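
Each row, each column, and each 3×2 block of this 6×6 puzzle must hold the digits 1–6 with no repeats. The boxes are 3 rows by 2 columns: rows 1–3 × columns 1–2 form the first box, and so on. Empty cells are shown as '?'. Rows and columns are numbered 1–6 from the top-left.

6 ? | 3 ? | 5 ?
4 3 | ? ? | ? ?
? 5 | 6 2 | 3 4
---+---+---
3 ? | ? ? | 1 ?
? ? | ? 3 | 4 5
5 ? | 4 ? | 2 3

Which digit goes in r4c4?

r2c5 = 6 (sole candidate).
r3c1 = 1 (sole candidate).
r4c6 = 6 (sole candidate).
r5c1 = 2 (sole candidate).
r5c3 = 1 (sole candidate).
r6c4 = 6 (sole candidate).
r1c2 = 2 (sole candidate).
r1c6 = 1 (sole candidate).
r2c3 = 5 (sole candidate).
r2c4 = 1 (sole candidate).
r2c6 = 2 (sole candidate).
r4c2 = 4 (sole candidate).
r4c3 = 2 (sole candidate).
r4c4 = 5: row 4 has {1,2,3,4,6}; col 4 has {1,2,3,6}; box has {1,2,3,4,6} → only 5 remains.

5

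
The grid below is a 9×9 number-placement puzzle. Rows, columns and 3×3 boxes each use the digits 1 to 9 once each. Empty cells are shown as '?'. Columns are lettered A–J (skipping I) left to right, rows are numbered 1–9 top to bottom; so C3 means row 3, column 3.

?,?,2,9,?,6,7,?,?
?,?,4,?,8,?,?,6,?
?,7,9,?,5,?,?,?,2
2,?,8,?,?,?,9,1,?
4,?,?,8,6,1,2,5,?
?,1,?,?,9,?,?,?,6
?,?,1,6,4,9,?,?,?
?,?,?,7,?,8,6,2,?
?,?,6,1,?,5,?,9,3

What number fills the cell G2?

J5 = 7 (sole candidate).
E8 = 3 (sole candidate).
E9 = 2 (sole candidate).
E1 = 1 (sole candidate).
E4 = 7 (sole candidate).
J4 = 4 (sole candidate).
C5 = 3 (sole candidate).
C8 = 5 (sole candidate).
J8 = 1 (sole candidate).
F4 = 3 (sole candidate).
B5 = 9 (sole candidate).
C6 = 7 (sole candidate).
A8 = 9 (sole candidate).
B8 = 4 (sole candidate).
B9 = 8 (sole candidate).
G9 = 4 (sole candidate).
F3 = 4 (sole candidate).
D4 = 5 (sole candidate).
A6 = 5 (sole candidate).
F6 = 2 (sole candidate).
A9 = 7 (sole candidate).
F2 = 7 (sole candidate).
D3 = 3 (sole candidate).
H3 = 8 (sole candidate).
B4 = 6 (sole candidate).
D6 = 4 (sole candidate).
H6 = 3 (sole candidate).
A7 = 3 (sole candidate).
B7 = 2 (sole candidate).
H7 = 7 (sole candidate).
A1 = 8 (sole candidate).
H1 = 4 (sole candidate).
J1 = 5 (sole candidate).
A2 = 1 (sole candidate).
D2 = 2 (sole candidate).
G2 = 3: row 2 has {1,2,4,6,7,8}; col 7 has {2,4,6,7,9}; box has {2,4,5,6,7,8} → only 3 remains.

3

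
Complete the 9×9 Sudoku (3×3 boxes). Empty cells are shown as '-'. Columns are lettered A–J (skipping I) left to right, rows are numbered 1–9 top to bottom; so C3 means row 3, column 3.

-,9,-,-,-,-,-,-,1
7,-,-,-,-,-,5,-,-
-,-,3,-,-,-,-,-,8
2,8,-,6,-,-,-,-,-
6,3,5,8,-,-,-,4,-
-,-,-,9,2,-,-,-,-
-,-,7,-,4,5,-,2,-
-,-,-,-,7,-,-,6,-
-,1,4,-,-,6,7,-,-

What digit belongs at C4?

E5 = 1: row 5 has {3,4,5,6,8}; col 5 has {2,4,7}; box has {2,6,8,9} → only 1 remains.
F5 = 7: row 5 has {1,3,4,5,6,8}; col 6 has {5,6}; box has {1,2,6,8,9} → only 7 remains.
C6 = 1: row 6 has {2,9}; col 3 has {3,4,5,7}; box has {2,3,5,6,8} → only 1 remains.
B7 = 6: row 7 has {2,4,5,7}; col 2 has {1,3,8,9}; box has {1,4,7} → only 6 remains.
C4 = 9: row 4 has {2,6,8}; col 3 has {1,3,4,5,7}; box has {1,2,3,5,6,8} → only 9 remains.

9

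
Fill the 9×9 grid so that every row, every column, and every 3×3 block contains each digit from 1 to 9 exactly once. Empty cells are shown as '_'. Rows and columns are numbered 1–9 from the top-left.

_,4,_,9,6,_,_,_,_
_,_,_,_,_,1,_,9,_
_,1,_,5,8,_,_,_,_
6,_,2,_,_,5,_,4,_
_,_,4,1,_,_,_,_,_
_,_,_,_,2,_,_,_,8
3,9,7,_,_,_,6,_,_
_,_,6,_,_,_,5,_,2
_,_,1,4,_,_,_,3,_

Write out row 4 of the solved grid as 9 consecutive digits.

672895143

r8c2 = 8: row 8 has {2,5,6}; col 2 has {1,4,9}; box has {1,3,6,7,9} → only 8 remains.
r8c1 = 4: row 8 has {2,5,6,8}; col 1 has {3,6}; box has {1,3,6,7,8,9} → only 4 remains.
r4c4 = 8: in row 4, 8 can only go here (every other open cell in that row sees an 8).
r7c4 = 2: row 7 has {3,6,7,9}; col 4 has {1,4,5,8,9}; box has {4} → only 2 remains.
r7c6 = 8: row 7 has {2,3,6,7,9}; col 6 has {1,5}; box has {2,4} → only 8 remains.
r7c8 = 1: row 7 has {2,3,6,7,8,9}; col 8 has {3,4,9}; box has {2,3,5,6} → only 1 remains.
r7c9 = 4: row 7 has {1,2,3,6,7,8,9}; col 9 has {2,8}; box has {1,2,3,5,6} → only 4 remains.
r8c8 = 7: row 8 has {2,4,5,6,8}; col 8 has {1,3,4,9}; box has {1,2,3,4,5,6} → only 7 remains.
r9c9 = 9: row 9 has {1,3,4}; col 9 has {2,4,8}; box has {1,2,3,4,5,6,7} → only 9 remains.
r7c5 = 5: row 7 has {1,2,3,4,6,7,8,9}; col 5 has {2,6,8}; box has {2,4,8} → only 5 remains.
r8c4 = 3: row 8 has {2,4,5,6,7,8}; col 4 has {1,2,4,5,8,9}; box has {2,4,5,8} → only 3 remains.
r8c6 = 9: row 8 has {2,3,4,5,6,7,8}; col 6 has {1,5,8}; box has {2,3,4,5,8} → only 9 remains.
r9c5 = 7: row 9 has {1,3,4,9}; col 5 has {2,5,6,8}; box has {2,3,4,5,8,9} → only 7 remains.
r9c6 = 6: row 9 has {1,3,4,7,9}; col 6 has {1,5,8,9}; box has {2,3,4,5,7,8,9} → only 6 remains.
r9c7 = 8: row 9 has {1,3,4,6,7,9}; col 7 has {5,6}; box has {1,2,3,4,5,6,7,9} → only 8 remains.
r2c4 = 7: row 2 has {1,9}; col 4 has {1,2,3,4,5,8,9}; box has {1,5,6,8,9} → only 7 remains.
r6c4 = 6: row 6 has {2,8}; col 4 has {1,2,3,4,5,7,8,9}; box has {1,2,5,8} → only 6 remains.
r6c8 = 5: row 6 has {2,6,8}; col 8 has {1,3,4,7,9}; box has {4,8} → only 5 remains.
r8c5 = 1: row 8 has {2,3,4,5,6,7,8,9}; col 5 has {2,5,6,7,8}; box has {2,3,4,5,6,7,8,9} → only 1 remains.
r5c1 = 8: in row 5, 8 can only go here (every other open cell in that row sees an 8).
r2c3 = 8: in row 2, 8 can only go here (every other open cell in that row sees an 8).
r1c8 = 8: in row 1, 8 can only go here (every other open cell in that row sees an 8).
r5c2 = 5: in row 5, 5 can only go here (every other open cell in that row sees a 5).
r9c2 = 2: row 9 has {1,3,4,6,7,8,9}; col 2 has {1,4,5,8,9}; box has {1,3,4,6,7,8,9} → only 2 remains.
r9c1 = 5: row 9 has {1,2,3,4,6,7,8,9}; col 1 has {3,4,6,8}; box has {1,2,3,4,6,7,8,9} → only 5 remains.
r2c1 = 2: row 2 has {1,7,8,9}; col 1 has {3,4,5,6,8}; box has {1,4,8} → only 2 remains.
r1c1 = 7: row 1 has {4,6,8,9}; col 1 has {2,3,4,5,6,8}; box has {1,2,4,8} → only 7 remains.
r3c1 = 9: row 3 has {1,5,8}; col 1 has {2,3,4,5,6,7,8}; box has {1,2,4,7,8} → only 9 remains.
r3c3 = 3: row 3 has {1,5,8,9}; col 3 has {1,2,4,6,7,8}; box has {1,2,4,7,8,9} → only 3 remains.
r6c1 = 1: row 6 has {2,5,6,8}; col 1 has {2,3,4,5,6,7,8,9}; box has {2,4,5,6,8} → only 1 remains.
r6c3 = 9: row 6 has {1,2,5,6,8}; col 3 has {1,2,3,4,6,7,8}; box has {1,2,4,5,6,8} → only 9 remains.
r1c3 = 5: row 1 has {4,6,7,8,9}; col 3 has {1,2,3,4,6,7,8,9}; box has {1,2,3,4,7,8,9} → only 5 remains.
r2c2 = 6: row 2 has {1,2,7,8,9}; col 2 has {1,2,4,5,8,9}; box has {1,2,3,4,5,7,8,9} → only 6 remains.
r2c9 = 5: in row 2, 5 can only go here (every other open cell in that row sees a 5).
r6c6 = 4: in row 6, 4 can only go here (every other open cell in that row sees a 4).
r3c6 = 2: row 3 has {1,3,5,8,9}; col 6 has {1,4,5,6,8,9}; box has {1,5,6,7,8,9} → only 2 remains.
r3c8 = 6: row 3 has {1,2,3,5,8,9}; col 8 has {1,3,4,5,7,8,9}; box has {5,8,9} → only 6 remains.
r3c9 = 7: row 3 has {1,2,3,5,6,8,9}; col 9 has {2,4,5,8,9}; box has {5,6,8,9} → only 7 remains.
r5c8 = 2: row 5 has {1,4,5,8}; col 8 has {1,3,4,5,6,7,8,9}; box has {4,5,8} → only 2 remains.
r1c6 = 3: row 1 has {4,5,6,7,8,9}; col 6 has {1,2,4,5,6,8,9}; box has {1,2,5,6,7,8,9} → only 3 remains.
r1c9 = 1: row 1 has {3,4,5,6,7,8,9}; col 9 has {2,4,5,7,8,9}; box has {5,6,7,8,9} → only 1 remains.
r2c5 = 4: row 2 has {1,2,5,6,7,8,9}; col 5 has {1,2,5,6,7,8}; box has {1,2,3,5,6,7,8,9} → only 4 remains.
r2c7 = 3: row 2 has {1,2,4,5,6,7,8,9}; col 7 has {5,6,8}; box has {1,5,6,7,8,9} → only 3 remains.
r3c7 = 4: row 3 has {1,2,3,5,6,7,8,9}; col 7 has {3,5,6,8}; box has {1,3,5,6,7,8,9} → only 4 remains.
r4c9 = 3: row 4 has {2,4,5,6,8}; col 9 has {1,2,4,5,7,8,9}; box has {2,4,5,8} → only 3 remains.
r5c6 = 7: row 5 has {1,2,4,5,8}; col 6 has {1,2,3,4,5,6,8,9}; box has {1,2,4,5,6,8} → only 7 remains.
r5c7 = 9: row 5 has {1,2,4,5,7,8}; col 7 has {3,4,5,6,8}; box has {2,3,4,5,8} → only 9 remains.
r5c9 = 6: row 5 has {1,2,4,5,7,8,9}; col 9 has {1,2,3,4,5,7,8,9}; box has {2,3,4,5,8,9} → only 6 remains.
r6c7 = 7: row 6 has {1,2,4,5,6,8,9}; col 7 has {3,4,5,6,8,9}; box has {2,3,4,5,6,8,9} → only 7 remains.
r1c7 = 2: row 1 has {1,3,4,5,6,7,8,9}; col 7 has {3,4,5,6,7,8,9}; box has {1,3,4,5,6,7,8,9} → only 2 remains.
r4c2 = 7: row 4 has {2,3,4,5,6,8}; col 2 has {1,2,4,5,6,8,9}; box has {1,2,4,5,6,8,9} → only 7 remains.
r4c5 = 9: row 4 has {2,3,4,5,6,7,8}; col 5 has {1,2,4,5,6,7,8}; box has {1,2,4,5,6,7,8} → only 9 remains.
r4c7 = 1: row 4 has {2,3,4,5,6,7,8,9}; col 7 has {2,3,4,5,6,7,8,9}; box has {2,3,4,5,6,7,8,9} → only 1 remains.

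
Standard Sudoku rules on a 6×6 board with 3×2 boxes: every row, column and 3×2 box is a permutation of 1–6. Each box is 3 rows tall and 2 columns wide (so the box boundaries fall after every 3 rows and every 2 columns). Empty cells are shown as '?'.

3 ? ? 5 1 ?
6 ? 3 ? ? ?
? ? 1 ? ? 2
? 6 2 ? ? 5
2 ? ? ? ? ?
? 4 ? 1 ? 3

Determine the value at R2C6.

R1C2 = 2 (sole candidate).
R2C6 = 4: row 2 has {3,6}; col 6 has {2,3,5}; box has {1,2} → only 4 remains.

4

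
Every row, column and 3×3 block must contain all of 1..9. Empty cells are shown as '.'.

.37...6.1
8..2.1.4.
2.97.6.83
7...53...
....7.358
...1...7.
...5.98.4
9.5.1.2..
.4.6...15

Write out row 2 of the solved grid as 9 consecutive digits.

856231749

row 2, column 3 = 6: row 2 has {1,2,4,8}; col 3 has {5,7,9}; box has {2,3,7,8,9} → only 6 remains.
row 3, column 5 = 4 (sole candidate).
row 3, column 7 = 5 (sole candidate).
row 9, column 1 = 3 (sole candidate).
row 2, column 2 = 5: row 2 has {1,2,4,6,8}; col 2 has {3,4}; box has {2,3,6,7,8,9} → only 5 remains.
row 3, column 2 = 1 (sole candidate).
row 1, column 1 = 4 (sole candidate).
row 1, column 8 = 2 (hidden single in row 1).
row 1, column 6 = 5 (hidden single in row 1).
row 2, column 5 = 3: in row 2, 3 can only go here (every other open cell in that row sees a 3).
row 7, column 5 = 2 (sole candidate).
row 9, column 5 = 8 (sole candidate).
row 9, column 6 = 7 (sole candidate).
row 9, column 7 = 9 (sole candidate).
row 1, column 5 = 9 (sole candidate).
row 2, column 7 = 7: row 2 has {1,2,3,4,5,6,8}; col 7 has {2,3,5,6,8,9}; box has {1,2,3,4,5,6,8} → only 7 remains.
row 2, column 9 = 9: row 2 has {1,2,3,4,5,6,7,8}; col 9 has {1,3,4,5,8}; box has {1,2,3,4,5,6,7,8} → only 9 remains.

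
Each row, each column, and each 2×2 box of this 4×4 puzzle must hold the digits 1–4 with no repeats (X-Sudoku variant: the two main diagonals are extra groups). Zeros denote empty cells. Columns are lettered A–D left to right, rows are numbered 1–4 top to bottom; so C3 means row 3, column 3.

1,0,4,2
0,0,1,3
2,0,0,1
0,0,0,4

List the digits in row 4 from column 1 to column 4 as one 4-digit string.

B1 = 3: row 1 has {1,2,4}; col 2 has {}; box has {1} → only 3 remains.
A2 = 4: row 2 has {1,3}; col 1 has {1,2}; box has {1,3} → only 4 remains.
B2 = 2: row 2 has {1,3,4}; col 2 has {3}; box has {1,3,4}; main diagonal has {1,4} → only 2 remains.
B3 = 4: row 3 has {1,2}; col 2 has {2,3}; box has {2}; anti-diagonal has {1,2} → only 4 remains.
C3 = 3: row 3 has {1,2,4}; col 3 has {1,4}; box has {1,4}; main diagonal has {1,2,4} → only 3 remains.
A4 = 3: row 4 has {4}; col 1 has {1,2,4}; box has {2,4}; anti-diagonal has {1,2,4} → only 3 remains.
B4 = 1: row 4 has {3,4}; col 2 has {2,3,4}; box has {2,3,4} → only 1 remains.
C4 = 2: row 4 has {1,3,4}; col 3 has {1,3,4}; box has {1,3,4} → only 2 remains.

3124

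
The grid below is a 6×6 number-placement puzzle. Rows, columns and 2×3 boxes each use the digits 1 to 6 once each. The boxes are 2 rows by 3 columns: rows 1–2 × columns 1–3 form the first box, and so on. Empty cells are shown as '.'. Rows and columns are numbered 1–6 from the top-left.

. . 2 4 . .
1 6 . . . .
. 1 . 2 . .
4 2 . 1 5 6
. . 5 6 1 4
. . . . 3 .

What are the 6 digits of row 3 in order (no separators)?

516243

R1C5 = 6 (sole candidate).
R2C5 = 2 (sole candidate).
R3C5 = 4: row 3 has {1,2}; col 5 has {1,2,3,5,6}; box has {1,2,5,6} → only 4 remains.
R3C6 = 3: row 3 has {1,2,4}; col 6 has {4,6}; box has {1,2,4,5,6} → only 3 remains.
R4C3 = 3 (sole candidate).
R5C2 = 3 (sole candidate).
R6C2 = 4 (sole candidate).
R6C4 = 5 (sole candidate).
R6C6 = 2 (sole candidate).
R1C2 = 5 (sole candidate).
R1C6 = 1 (sole candidate).
R2C3 = 4 (sole candidate).
R2C4 = 3 (sole candidate).
R2C6 = 5 (sole candidate).
R3C3 = 6: row 3 has {1,2,3,4}; col 3 has {2,3,4,5}; box has {1,2,3,4} → only 6 remains.
R5C1 = 2 (sole candidate).
R6C1 = 6 (sole candidate).
R6C3 = 1 (sole candidate).
R1C1 = 3 (sole candidate).
R3C1 = 5: row 3 has {1,2,3,4,6}; col 1 has {1,2,3,4,6}; box has {1,2,3,4,6} → only 5 remains.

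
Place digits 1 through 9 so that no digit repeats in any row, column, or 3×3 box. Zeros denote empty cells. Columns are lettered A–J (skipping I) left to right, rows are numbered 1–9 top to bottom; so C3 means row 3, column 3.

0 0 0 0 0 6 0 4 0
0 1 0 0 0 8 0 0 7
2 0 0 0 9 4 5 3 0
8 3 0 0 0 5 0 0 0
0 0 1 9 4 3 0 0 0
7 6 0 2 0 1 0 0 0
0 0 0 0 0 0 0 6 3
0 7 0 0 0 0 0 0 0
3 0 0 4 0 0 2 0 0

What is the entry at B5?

B3 = 8: row 3 has {2,3,4,5,9}; col 2 has {1,3,6,7}; box has {1,2} → only 8 remains.
A5 = 5: row 5 has {1,3,4,9}; col 1 has {2,3,7,8}; box has {1,3,6,7,8} → only 5 remains.
B5 = 2: row 5 has {1,3,4,5,9}; col 2 has {1,3,6,7,8}; box has {1,3,5,6,7,8} → only 2 remains.

2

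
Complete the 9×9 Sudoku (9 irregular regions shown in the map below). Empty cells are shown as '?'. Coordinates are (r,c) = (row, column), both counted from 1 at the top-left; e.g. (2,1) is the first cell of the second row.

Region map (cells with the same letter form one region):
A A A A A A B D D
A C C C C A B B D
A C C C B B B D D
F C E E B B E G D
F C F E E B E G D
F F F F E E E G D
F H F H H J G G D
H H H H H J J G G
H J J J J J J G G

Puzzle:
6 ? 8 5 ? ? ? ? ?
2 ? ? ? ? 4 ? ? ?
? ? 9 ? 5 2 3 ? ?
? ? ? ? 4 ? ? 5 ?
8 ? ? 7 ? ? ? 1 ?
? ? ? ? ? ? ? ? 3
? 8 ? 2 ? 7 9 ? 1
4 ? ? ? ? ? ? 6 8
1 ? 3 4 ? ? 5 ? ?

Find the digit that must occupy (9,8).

(3,1) = 7 (sole candidate).
(8,7) = 2 (hidden single in row 8).
(8,6) = 1 (hidden single in row 8).
(1,6) = 3 (hidden single in column 6).
(6,6) = 5 (hidden single in column 6).
(6,1) = 9 (sole candidate).
(4,1) = 3 (sole candidate).
(7,1) = 5 (sole candidate).
(7,8) = 3 (hidden single in column 8).
(7,5) = 6 (sole candidate).
(7,3) = 4 (sole candidate).
(3,8) = 8 (hidden single in region D).
(5,5) = 3 (hidden single in region E).
(6,5) = 2 (hidden single in column 5).
(6,7) = 8 (hidden single in row 6).
(4,6) = 8 (hidden single in row 4).
(6,8) = 4 (hidden single in row 6).
(1,9) = 4 (hidden single in row 1).
(3,9) = 6 (sole candidate).
(3,4) = 1 (sole candidate).
(6,4) = 6 (sole candidate).
(3,2) = 4 (sole candidate).
(4,4) = 9 (sole candidate).
(5,3) = 2 (sole candidate).
(8,4) = 3 (sole candidate).
(2,4) = 8 (sole candidate).
(2,5) = 7 (sole candidate).
(2,8) = 9 (sole candidate).
(2,9) = 5 (sole candidate).
(5,6) = 6 (sole candidate).
(5,7) = 4 (sole candidate).
(5,9) = 9 (sole candidate).
(8,5) = 9 (sole candidate).
(9,5) = 8 (sole candidate).
(9,6) = 9 (sole candidate).
(1,5) = 1 (sole candidate).
(1,7) = 7 (sole candidate).
(1,8) = 2 (sole candidate).
(2,3) = 6 (sole candidate).
(2,7) = 1 (sole candidate).
(4,2) = 2 (sole candidate).
(4,3) = 1 (sole candidate).
(4,7) = 6 (sole candidate).
(4,9) = 7 (sole candidate).
(5,2) = 5 (sole candidate).
(6,3) = 7 (sole candidate).
(8,2) = 7 (sole candidate).
(8,3) = 5 (sole candidate).
(9,2) = 6 (sole candidate).
(9,8) = 7: row 9 has {1,3,4,5,6,8,9}; col 8 has {1,2,3,4,5,6,8,9}; region has {1,3,4,5,6,8,9} → only 7 remains.

7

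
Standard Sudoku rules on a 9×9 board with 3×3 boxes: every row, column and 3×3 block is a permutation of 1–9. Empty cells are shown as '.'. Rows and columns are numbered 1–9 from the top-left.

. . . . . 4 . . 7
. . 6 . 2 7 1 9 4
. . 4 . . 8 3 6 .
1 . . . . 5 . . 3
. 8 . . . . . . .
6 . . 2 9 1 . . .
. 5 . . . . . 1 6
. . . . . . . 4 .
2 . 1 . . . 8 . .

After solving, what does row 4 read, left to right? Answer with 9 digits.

R2C2 = 3: row 2 has {1,2,4,6,7,9}; col 2 has {5,8}; box has {4,6} → only 3 remains.
R2C4 = 5: row 2 has {1,2,3,4,6,7,9}; col 4 has {2}; box has {2,4,7,8} → only 5 remains.
R3C5 = 1: row 3 has {3,4,6,8}; col 5 has {2,9}; box has {2,4,5,7,8} → only 1 remains.
R2C1 = 8: row 2 has {1,2,3,4,5,6,7,9}; col 1 has {1,2,6}; box has {3,4,6} → only 8 remains.
R3C4 = 9: row 3 has {1,3,4,6,8}; col 4 has {2,5}; box has {1,2,4,5,7,8} → only 9 remains.
R1C2 = 1: in row 1, 1 can only go here (every other open cell in that row sees a 1).
R1C8 = 8: in row 1, 8 can only go here (every other open cell in that row sees an 8).
R5C9 = 1: in row 5, 1 can only go here (every other open cell in that row sees a 1).
R6C3 = 3: in row 6, 3 can only go here (every other open cell in that row sees a 3).
R6C9 = 8: in row 6, 8 can only go here (every other open cell in that row sees an 8).
R8C4 = 1: in row 8, 1 can only go here (every other open cell in that row sees a 1).
R9C8 = 3: in column 8, 3 can only go here (every other open cell in that column sees a 3).
Singles propagation stalls before every target cell is settled. Branch on R1C7 (candidates {2,5}).
  Try R1C7 = 5: this forces R1C1=9, R1C3=2, R3C2=7, R3C9=2, R6C2=4, R6C7=7; then column 8 has no cell left for 7 — contradiction.
So R1C7 = 2.
R3C9 = 5 (sole candidate).
R9C9 = 9 (sole candidate).
R3C1 = 7 (sole candidate).
R3C2 = 2 (sole candidate).
R7C7 = 7 (sole candidate).
R8C7 = 5 (sole candidate).
R8C9 = 2 (sole candidate).
R9C6 = 6 (sole candidate).
R5C6 = 3 (sole candidate).
R6C7 = 4 (sole candidate).
R8C6 = 9 (sole candidate).
R6C2 = 7 (sole candidate).
R6C8 = 5 (sole candidate).
R7C6 = 2 (sole candidate).
R8C1 = 3 (sole candidate).
R8C2 = 6 (sole candidate).
R9C2 = 4 (sole candidate).
R9C4 = 7 (sole candidate).
R9C5 = 5 (sole candidate).
R4C2 = 9: row 4 has {1,3,5}; col 2 has {1,2,3,4,5,6,7,8}; box has {1,3,6,7,8} → only 9 remains.
R4C3 = 2: row 4 has {1,3,5,9}; col 3 has {1,3,4,6}; box has {1,3,6,7,8,9} → only 2 remains.
R4C7 = 6: row 4 has {1,2,3,5,9}; col 7 has {1,2,3,4,5,7,8}; box has {1,3,4,5,8} → only 6 remains.
R4C8 = 7: row 4 has {1,2,3,5,6,9}; col 8 has {1,3,4,5,6,8,9}; box has {1,3,4,5,6,8} → only 7 remains.
R5C3 = 5 (sole candidate).
R5C7 = 9 (sole candidate).
R5C8 = 2 (sole candidate).
R7C1 = 9 (sole candidate).
R7C3 = 8 (sole candidate).
R8C3 = 7 (sole candidate).
R8C5 = 8 (sole candidate).
R1C1 = 5 (sole candidate).
R1C3 = 9 (sole candidate).
R4C5 = 4: row 4 has {1,2,3,5,6,7,9}; col 5 has {1,2,5,8,9}; box has {1,2,3,5,9} → only 4 remains.
R5C1 = 4 (sole candidate).
R5C4 = 6 (sole candidate).
R5C5 = 7 (sole candidate).
R7C5 = 3 (sole candidate).
R1C4 = 3 (sole candidate).
R1C5 = 6 (sole candidate).
R4C4 = 8: row 4 has {1,2,3,4,5,6,7,9}; col 4 has {1,2,3,5,6,7,9}; box has {1,2,3,4,5,6,7,9} → only 8 remains.

192845673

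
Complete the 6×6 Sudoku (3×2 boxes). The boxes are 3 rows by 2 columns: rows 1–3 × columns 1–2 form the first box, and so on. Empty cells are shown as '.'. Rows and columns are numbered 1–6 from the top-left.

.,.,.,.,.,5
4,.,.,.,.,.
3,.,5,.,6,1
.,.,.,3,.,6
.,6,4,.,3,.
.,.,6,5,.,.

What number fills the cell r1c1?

6

r2c5 = 2 (sole candidate).
r2c6 = 3 (sole candidate).
r3c2 = 2 (sole candidate).
r3c4 = 4 (sole candidate).
r5c6 = 2 (sole candidate).
r6c6 = 4 (sole candidate).
r1c2 = 1 (sole candidate).
r1c5 = 4 (sole candidate).
r2c2 = 5 (sole candidate).
r2c3 = 1 (sole candidate).
r2c4 = 6 (sole candidate).
r4c2 = 4 (sole candidate).
r4c3 = 2 (sole candidate).
r5c4 = 1 (sole candidate).
r6c2 = 3 (sole candidate).
r6c5 = 1 (sole candidate).
r1c1 = 6: row 1 has {1,4,5}; col 1 has {3,4}; box has {1,2,3,4,5} → only 6 remains.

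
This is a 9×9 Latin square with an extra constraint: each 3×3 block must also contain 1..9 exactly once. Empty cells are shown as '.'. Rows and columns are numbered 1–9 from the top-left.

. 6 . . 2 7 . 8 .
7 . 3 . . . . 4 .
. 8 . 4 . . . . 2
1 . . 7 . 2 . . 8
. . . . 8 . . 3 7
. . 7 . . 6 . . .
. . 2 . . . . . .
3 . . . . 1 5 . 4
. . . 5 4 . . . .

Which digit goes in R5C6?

4

R2C2 = 2: in row 2, 2 can only go here (every other open cell in that row sees a 2).
R6C1 = 8: in row 6, 8 can only go here (every other open cell in that row sees an 8).
R5C1 = 2: in column 1, 2 can only go here (every other open cell in that column sees a 2).
R8C4 = 2: in column 4, 2 can only go here (every other open cell in that column sees a 2).
R8C3 = 8: in row 8, 8 can only go here (every other open cell in that row sees an 8).
R5C6 = 4: in column 6, 4 can only go here (every other open cell in that column sees a 4).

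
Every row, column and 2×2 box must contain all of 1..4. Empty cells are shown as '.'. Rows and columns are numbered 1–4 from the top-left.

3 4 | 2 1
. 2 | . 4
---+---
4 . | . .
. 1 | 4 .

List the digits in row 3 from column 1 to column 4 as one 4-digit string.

4312

r2c1 = 1: row 2 has {2,4}; col 1 has {3,4}; box has {2,3,4} → only 1 remains.
r2c3 = 3: row 2 has {1,2,4}; col 3 has {2,4}; box has {1,2,4} → only 3 remains.
r3c2 = 3: row 3 has {4}; col 2 has {1,2,4}; box has {1,4} → only 3 remains.
r3c3 = 1: row 3 has {3,4}; col 3 has {2,3,4}; box has {4} → only 1 remains.
r3c4 = 2: row 3 has {1,3,4}; col 4 has {1,4}; box has {1,4} → only 2 remains.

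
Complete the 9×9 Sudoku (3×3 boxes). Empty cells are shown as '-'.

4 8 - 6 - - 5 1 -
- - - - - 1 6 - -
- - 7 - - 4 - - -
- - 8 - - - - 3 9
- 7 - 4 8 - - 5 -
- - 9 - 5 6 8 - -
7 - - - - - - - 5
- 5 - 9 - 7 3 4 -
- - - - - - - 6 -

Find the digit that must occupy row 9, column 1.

9

row 4, column 6 = 2 (sole candidate).
row 2, column 9 = 4 (hidden single in row 2).
row 4, column 1 = 5 (hidden single in row 4).
row 3, column 4 = 5 (hidden single in row 3).
row 2, column 3 = 5 (hidden single in row 2).
row 4, column 2 = 6 (hidden single in row 4).
row 3, column 1 = 6 (hidden single in row 3).
row 3, column 2 = 1 (hidden single in row 3).
row 4, column 7 = 4 (hidden single in row 4).
row 5, column 9 = 6 (hidden single in row 5).
row 5, column 6 = 9 (hidden single in row 5).
row 1, column 6 = 3 (sole candidate).
row 7, column 6 = 8 (sole candidate).
row 9, column 6 = 5 (sole candidate).
row 1, column 3 = 2 (sole candidate).
row 1, column 9 = 7 (sole candidate).
row 1, column 5 = 9 (sole candidate).
row 3, column 5 = 2 (sole candidate).
row 3, column 7 = 9 (sole candidate).
row 3, column 8 = 8 (sole candidate).
row 3, column 9 = 3 (sole candidate).
row 2, column 5 = 7 (sole candidate).
row 2, column 8 = 2 (sole candidate).
row 4, column 5 = 1 (sole candidate).
row 6, column 8 = 7 (sole candidate).
row 7, column 8 = 9 (sole candidate).
row 8, column 5 = 6 (sole candidate).
row 2, column 4 = 8 (sole candidate).
row 4, column 4 = 7 (sole candidate).
row 6, column 4 = 3 (sole candidate).
row 8, column 3 = 1 (sole candidate).
row 5, column 3 = 3 (sole candidate).
row 9, column 3 = 4 (sole candidate).
row 9, column 5 = 3 (sole candidate).
row 7, column 3 = 6 (sole candidate).
row 7, column 5 = 4 (sole candidate).
row 6, column 2 = 4 (hidden single in row 6).
row 7, column 2 = 3 (hidden single in row 7).
row 2, column 2 = 9 (sole candidate).
row 9, column 2 = 2 (sole candidate).
row 9, column 4 = 1 (sole candidate).
row 9, column 7 = 7 (sole candidate).
row 9, column 9 = 8 (sole candidate).
row 2, column 1 = 3 (sole candidate).
row 7, column 4 = 2 (sole candidate).
row 7, column 7 = 1 (sole candidate).
row 8, column 1 = 8 (sole candidate).
row 8, column 9 = 2 (sole candidate).
row 9, column 1 = 9: row 9 has {1,2,3,4,5,6,7,8}; col 1 has {3,4,5,6,7,8}; box has {1,2,3,4,5,6,7,8} → only 9 remains.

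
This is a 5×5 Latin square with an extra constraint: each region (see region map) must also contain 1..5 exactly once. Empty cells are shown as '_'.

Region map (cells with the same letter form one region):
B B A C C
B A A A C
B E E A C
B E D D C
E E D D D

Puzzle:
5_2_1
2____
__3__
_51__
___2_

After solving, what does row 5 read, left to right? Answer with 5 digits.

41523

R4C5 = 2 (hidden single in row 4).
R3C2 = 2 (hidden single in row 3).
R5C5 = 3: in row 5, 3 can only go here (every other open cell in that row sees a 3).
R4C4 = 4 (sole candidate).
R5C3 = 5: row 5 has {2,3}; col 3 has {1,2,3}; region has {1,2,3,4} → only 5 remains.
R1C4 = 3 (sole candidate).
R2C3 = 4 (sole candidate).
R2C5 = 5 (sole candidate).
R3C5 = 4 (sole candidate).
R4C1 = 3 (sole candidate).
R1C2 = 4 (sole candidate).
R2C4 = 1 (sole candidate).
R3C1 = 1 (sole candidate).
R3C4 = 5 (sole candidate).
R5C1 = 4: row 5 has {2,3,5}; col 1 has {1,2,3,5}; region has {2,3,5} → only 4 remains.
R5C2 = 1: row 5 has {2,3,4,5}; col 2 has {2,4,5}; region has {2,3,4,5} → only 1 remains.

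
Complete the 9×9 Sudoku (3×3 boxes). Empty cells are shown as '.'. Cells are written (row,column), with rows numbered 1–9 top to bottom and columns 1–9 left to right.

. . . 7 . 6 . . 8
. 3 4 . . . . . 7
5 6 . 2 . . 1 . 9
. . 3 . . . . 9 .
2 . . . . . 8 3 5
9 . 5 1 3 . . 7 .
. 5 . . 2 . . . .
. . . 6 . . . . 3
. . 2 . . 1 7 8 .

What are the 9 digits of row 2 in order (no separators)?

834915267

(1,1) = 1: row 1 has {6,7,8}; col 1 has {2,5,9}; box has {3,4,5,6} → only 1 remains.
(1,3) = 9: row 1 has {1,6,7,8}; col 3 has {2,3,4,5}; box has {1,3,4,5,6} → only 9 remains.
(2,1) = 8: row 2 has {3,4,7}; col 1 has {1,2,5,9}; box has {1,3,4,5,6,9} → only 8 remains.
(3,3) = 7: row 3 has {1,2,5,6,9}; col 3 has {2,3,4,5,9}; box has {1,3,4,5,6,8,9} → only 7 remains.
(3,8) = 4: row 3 has {1,2,5,6,7,9}; col 8 has {3,7,8,9}; box has {1,7,8,9} → only 4 remains.
(1,2) = 2: row 1 has {1,6,7,8,9}; col 2 has {3,5,6}; box has {1,3,4,5,6,7,8,9} → only 2 remains.
(1,8) = 5: row 1 has {1,2,6,7,8,9}; col 8 has {3,4,7,8,9}; box has {1,4,7,8,9} → only 5 remains.
(3,5) = 8: row 3 has {1,2,4,5,6,7,9}; col 5 has {2,3}; box has {2,6,7} → only 8 remains.
(3,6) = 3: row 3 has {1,2,4,5,6,7,8,9}; col 6 has {1,6}; box has {2,6,7,8} → only 3 remains.
(1,5) = 4: row 1 has {1,2,5,6,7,8,9}; col 5 has {2,3,8}; box has {2,3,6,7,8} → only 4 remains.
(1,7) = 3: row 1 has {1,2,4,5,6,7,8,9}; col 7 has {1,7,8}; box has {1,4,5,7,8,9} → only 3 remains.
(2,5) = 1: in row 2, 1 can only go here (every other open cell in that row sees a 1).
(8,7) = 5: in column 7, 5 can only go here (every other open cell in that column sees a 5).
(8,8) = 2: in row 8, 2 can only go here (every other open cell in that row sees a 2).
(2,8) = 6: row 2 has {1,3,4,7,8}; col 8 has {2,3,4,5,7,8,9}; box has {1,3,4,5,7,8,9} → only 6 remains.
(7,8) = 1: row 7 has {2,5}; col 8 has {2,3,4,5,6,7,8,9}; box has {2,3,5,7,8} → only 1 remains.
(2,7) = 2: row 2 has {1,3,4,6,7,8}; col 7 has {1,3,5,7,8}; box has {1,3,4,5,6,7,8,9} → only 2 remains.
(7,7) = 9: in column 7, 9 can only go here (every other open cell in that column sees a 9).
(4,9) = 1: in column 9, 1 can only go here (every other open cell in that column sees a 1).
(4,6) = 2: in row 4, 2 can only go here (every other open cell in that row sees a 2).
(6,9) = 2: in row 6, 2 can only go here (every other open cell in that row sees a 2).
(6,7) = 6: in row 6, 6 can only go here (every other open cell in that row sees a 6).
(4,7) = 4: row 4 has {1,2,3,9}; col 7 has {1,2,3,5,6,7,8,9}; box has {1,2,3,5,6,7,8,9} → only 4 remains.
(2,6) = 5: in column 6, 5 can only go here (every other open cell in that column sees a 5).
(2,4) = 9: row 2 has {1,2,3,4,5,6,7,8}; col 4 has {1,2,6,7}; box has {1,2,3,4,5,6,7,8} → only 9 remains.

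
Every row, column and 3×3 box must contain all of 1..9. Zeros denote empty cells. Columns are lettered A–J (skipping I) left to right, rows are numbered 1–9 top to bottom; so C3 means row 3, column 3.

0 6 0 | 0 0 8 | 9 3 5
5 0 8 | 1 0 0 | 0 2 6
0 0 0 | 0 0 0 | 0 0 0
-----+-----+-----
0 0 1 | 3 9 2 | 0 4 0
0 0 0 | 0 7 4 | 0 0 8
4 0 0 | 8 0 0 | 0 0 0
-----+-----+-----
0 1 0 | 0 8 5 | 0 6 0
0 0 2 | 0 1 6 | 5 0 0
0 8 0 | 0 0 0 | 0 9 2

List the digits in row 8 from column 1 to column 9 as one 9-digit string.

742916583

J4 = 7: row 4 has {1,2,3,4,9}; col 9 has {2,5,6,8}; box has {4,8} → only 7 remains.
F6 = 1: row 6 has {4,8}; col 6 has {2,4,5,6,8}; box has {2,3,4,7,8,9} → only 1 remains.
H6 = 5: row 6 has {1,4,8}; col 8 has {2,3,4,6,9}; box has {4,7,8} → only 5 remains.
B4 = 5: row 4 has {1,2,3,4,7,9}; col 2 has {1,6,8}; box has {1,4} → only 5 remains.
G4 = 6: row 4 has {1,2,3,4,5,7,9}; col 7 has {5,9}; box has {4,5,7,8} → only 6 remains.
H5 = 1: row 5 has {4,7,8}; col 8 has {2,3,4,5,6,9}; box has {4,5,6,7,8} → only 1 remains.
E6 = 6: row 6 has {1,4,5,8}; col 5 has {1,7,8,9}; box has {1,2,3,4,7,8,9} → only 6 remains.
A4 = 8: row 4 has {1,2,3,4,5,6,7,9}; col 1 has {4,5}; box has {1,4,5} → only 8 remains.
D5 = 5: row 5 has {1,4,7,8}; col 4 has {1,3,8}; box has {1,2,3,4,6,7,8,9} → only 5 remains.
A1 = 1: in row 1, 1 can only go here (every other open cell in that row sees a 1).
E3 = 5: in row 3, 5 can only go here (every other open cell in that row sees a 5).
D3 = 6: in row 3, 6 can only go here (every other open cell in that row sees a 6).
D7 = 2: in row 7, 2 can only go here (every other open cell in that row sees a 2).
E1 = 2: in row 1, 2 can only go here (every other open cell in that row sees a 2).
H8 = 8: in row 8, 8 can only go here (every other open cell in that row sees an 8).
H3 = 7: row 3 has {5,6}; col 8 has {1,2,3,4,5,6,8,9}; box has {2,3,5,6,9} → only 7 remains.
G2 = 4: row 2 has {1,2,5,6,8}; col 7 has {5,6,9}; box has {2,3,5,6,7,9} → only 4 remains.
J3 = 1: row 3 has {5,6,7}; col 9 has {2,5,6,7,8}; box has {2,3,4,5,6,7,9} → only 1 remains.
E2 = 3: row 2 has {1,2,4,5,6,8}; col 5 has {1,2,5,6,7,8,9}; box has {1,2,5,6,8} → only 3 remains.
F3 = 9: row 3 has {1,5,6,7}; col 6 has {1,2,4,5,6,8}; box has {1,2,3,5,6,8} → only 9 remains.
G3 = 8: row 3 has {1,5,6,7,9}; col 7 has {4,5,6,9}; box has {1,2,3,4,5,6,7,9} → only 8 remains.
E9 = 4: row 9 has {2,8,9}; col 5 has {1,2,3,5,6,7,8,9}; box has {1,2,5,6,8} → only 4 remains.
F2 = 7: row 2 has {1,2,3,4,5,6,8}; col 6 has {1,2,4,5,6,8,9}; box has {1,2,3,5,6,8,9} → only 7 remains.
D9 = 7: row 9 has {2,4,8,9}; col 4 has {1,2,3,5,6,8}; box has {1,2,4,5,6,8} → only 7 remains.
F9 = 3: row 9 has {2,4,7,8,9}; col 6 has {1,2,4,5,6,7,8,9}; box has {1,2,4,5,6,7,8} → only 3 remains.
G9 = 1: row 9 has {2,3,4,7,8,9}; col 7 has {4,5,6,8,9}; box has {2,5,6,8,9} → only 1 remains.
D1 = 4: row 1 has {1,2,3,5,6,8,9}; col 4 has {1,2,3,5,6,7,8}; box has {1,2,3,5,6,7,8,9} → only 4 remains.
B2 = 9: row 2 has {1,2,3,4,5,6,7,8}; col 2 has {1,5,6,8}; box has {1,5,6,8} → only 9 remains.
D8 = 9: row 8 has {1,2,5,6,8}; col 4 has {1,2,3,4,5,6,7,8}; box has {1,2,3,4,5,6,7,8} → only 9 remains.
A9 = 6: row 9 has {1,2,3,4,7,8,9}; col 1 has {1,4,5,8}; box has {1,2,8} → only 6 remains.
C9 = 5: row 9 has {1,2,3,4,6,7,8,9}; col 3 has {1,2,8}; box has {1,2,6,8} → only 5 remains.
C1 = 7: row 1 has {1,2,3,4,5,6,8,9}; col 3 has {1,2,5,8}; box has {1,5,6,8,9} → only 7 remains.
C5 = 6: in row 5, 6 can only go here (every other open cell in that row sees a 6).
A5 = 9: in row 5, 9 can only go here (every other open cell in that row sees a 9).
C6 = 3: row 6 has {1,4,5,6,8}; col 3 has {1,2,5,6,7,8}; box has {1,4,5,6,8,9} → only 3 remains.
G6 = 2: row 6 has {1,3,4,5,6,8}; col 7 has {1,4,5,6,8,9}; box has {1,4,5,6,7,8} → only 2 remains.
J6 = 9: row 6 has {1,2,3,4,5,6,8}; col 9 has {1,2,5,6,7,8}; box has {1,2,4,5,6,7,8} → only 9 remains.
C3 = 4: row 3 has {1,5,6,7,8,9}; col 3 has {1,2,3,5,6,7,8}; box has {1,5,6,7,8,9} → only 4 remains.
B5 = 2: row 5 has {1,4,5,6,7,8,9}; col 2 has {1,5,6,8,9}; box has {1,3,4,5,6,8,9} → only 2 remains.
G5 = 3: row 5 has {1,2,4,5,6,7,8,9}; col 7 has {1,2,4,5,6,8,9}; box has {1,2,4,5,6,7,8,9} → only 3 remains.
B6 = 7: row 6 has {1,2,3,4,5,6,8,9}; col 2 has {1,2,5,6,8,9}; box has {1,2,3,4,5,6,8,9} → only 7 remains.
C7 = 9: row 7 has {1,2,5,6,8}; col 3 has {1,2,3,4,5,6,7,8}; box has {1,2,5,6,8} → only 9 remains.
G7 = 7: row 7 has {1,2,5,6,8,9}; col 7 has {1,2,3,4,5,6,8,9}; box has {1,2,5,6,8,9} → only 7 remains.
B3 = 3: row 3 has {1,4,5,6,7,8,9}; col 2 has {1,2,5,6,7,8,9}; box has {1,4,5,6,7,8,9} → only 3 remains.
A7 = 3: row 7 has {1,2,5,6,7,8,9}; col 1 has {1,4,5,6,8,9}; box has {1,2,5,6,8,9} → only 3 remains.
J7 = 4: row 7 has {1,2,3,5,6,7,8,9}; col 9 has {1,2,5,6,7,8,9}; box has {1,2,5,6,7,8,9} → only 4 remains.
A8 = 7: row 8 has {1,2,5,6,8,9}; col 1 has {1,3,4,5,6,8,9}; box has {1,2,3,5,6,8,9} → only 7 remains.
B8 = 4: row 8 has {1,2,5,6,7,8,9}; col 2 has {1,2,3,5,6,7,8,9}; box has {1,2,3,5,6,7,8,9} → only 4 remains.
J8 = 3: row 8 has {1,2,4,5,6,7,8,9}; col 9 has {1,2,4,5,6,7,8,9}; box has {1,2,4,5,6,7,8,9} → only 3 remains.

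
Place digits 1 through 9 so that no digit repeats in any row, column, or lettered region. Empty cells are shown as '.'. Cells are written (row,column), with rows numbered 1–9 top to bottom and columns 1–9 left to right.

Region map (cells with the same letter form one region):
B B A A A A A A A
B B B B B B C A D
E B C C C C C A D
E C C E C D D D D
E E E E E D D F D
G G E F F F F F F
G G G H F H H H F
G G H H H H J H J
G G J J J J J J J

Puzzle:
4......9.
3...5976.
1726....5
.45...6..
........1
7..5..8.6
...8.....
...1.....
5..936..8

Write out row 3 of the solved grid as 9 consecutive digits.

(2,4) = 2 (sole candidate).
(2,9) = 4 (sole candidate).
(1,2) = 6 (hidden single in row 1).
(3,8) = 4: in row 3, 4 can only go here (every other open cell in that row sees a 4).
(4,5) = 1 (hidden single in row 4).
(5,2) = 5 (hidden single in row 5).
(5,4) = 4 (hidden single in column 4).
(4,8) = 8 (hidden single in column 8).
(7,3) = 4 (hidden single in region G).
(7,2) = 1 (hidden single in row 7).
(7,1) = 6 (hidden single in row 7).
(2,2) = 8 (sole candidate).
(2,3) = 1 (sole candidate).
(9,2) = 2 (sole candidate).
(9,3) = 7 (sole candidate).
(9,8) = 1 (sole candidate).
(8,9) = 2 (sole candidate).
(9,7) = 4 (sole candidate).
(8,7) = 5 (sole candidate).
(1,6) = 5 (hidden single in row 1).
(1,7) = 1 (hidden single in row 1).
(1,5) = 2 (hidden single in row 1).
(1,3) = 8 (hidden single in row 1).
(6,6) = 1 (hidden single in row 6).
(6,8) = 2 (hidden single in row 6).
(6,5) = 4 (hidden single in row 6).
(7,8) = 5 (hidden single in row 7).
(8,6) = 4 (hidden single in row 8).
(8,1) = 8 (hidden single in row 8).
(5,5) = 8 (hidden single in row 5).
(3,5) = 9: row 3 has {1,2,4,5,6,7}; col 5 has {1,2,3,4,5,8}; region has {1,2,4,5,6,7} → only 9 remains.
(3,7) = 3: row 3 has {1,2,4,5,6,7,9}; col 7 has {1,4,5,6,7,8}; region has {1,2,4,5,6,7,9} → only 3 remains.
(7,5) = 7 (sole candidate).
(8,5) = 6 (sole candidate).
(3,6) = 8: row 3 has {1,2,3,4,5,6,7,9}; col 6 has {1,4,5,6,9}; region has {1,2,3,4,5,6,7,9} → only 8 remains.

172698345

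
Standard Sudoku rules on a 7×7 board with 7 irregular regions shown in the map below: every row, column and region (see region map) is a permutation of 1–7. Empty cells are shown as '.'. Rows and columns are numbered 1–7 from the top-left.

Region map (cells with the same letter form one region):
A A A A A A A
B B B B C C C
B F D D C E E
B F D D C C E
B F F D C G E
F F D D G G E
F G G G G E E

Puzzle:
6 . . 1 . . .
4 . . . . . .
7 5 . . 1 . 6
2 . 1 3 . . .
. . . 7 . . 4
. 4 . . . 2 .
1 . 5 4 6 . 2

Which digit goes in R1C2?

R3C4 = 2: row 3 has {1,5,6,7}; col 4 has {1,3,4,7}; region has {1,3,7} → only 2 remains.
R3C6 = 3: row 3 has {1,2,5,6,7}; col 6 has {2}; region has {2,4,6} → only 3 remains.
R5C6 = 1: row 5 has {4,7}; col 6 has {2,3}; region has {2,4,5,6} → only 1 remains.
R6C1 = 3: row 6 has {2,4}; col 1 has {1,2,4,6,7}; region has {1,4,5} → only 3 remains.
R6C3 = 6: row 6 has {2,3,4}; col 3 has {1,5}; region has {1,2,3,7} → only 6 remains.
R6C4 = 5: row 6 has {2,3,4,6}; col 4 has {1,2,3,4,7}; region has {1,2,3,6,7} → only 5 remains.
R6C5 = 7: row 6 has {2,3,4,5,6}; col 5 has {1,6}; region has {1,2,4,5,6} → only 7 remains.
R6C7 = 1: row 6 has {2,3,4,5,6,7}; col 7 has {2,4,6}; region has {2,3,4,6} → only 1 remains.
R7C2 = 3: row 7 has {1,2,4,5,6}; col 2 has {4,5}; region has {1,2,4,5,6,7} → only 3 remains.
R7C6 = 7: row 7 has {1,2,3,4,5,6}; col 6 has {1,2,3}; region has {1,2,3,4,6} → only 7 remains.
R2C3 = 3: row 2 has {4}; col 3 has {1,5,6}; region has {2,4,7} → only 3 remains.
R2C4 = 6: row 2 has {3,4}; col 4 has {1,2,3,4,5,7}; region has {2,3,4,7} → only 6 remains.
R2C6 = 5: row 2 has {3,4,6}; col 6 has {1,2,3,7}; region has {1} → only 5 remains.
R2C7 = 7: row 2 has {3,4,5,6}; col 7 has {1,2,4,6}; region has {1,5} → only 7 remains.
R3C3 = 4: row 3 has {1,2,3,5,6,7}; col 3 has {1,3,5,6}; region has {1,2,3,5,6,7} → only 4 remains.
R4C5 = 4: row 4 has {1,2,3}; col 5 has {1,6,7}; region has {1,5,7} → only 4 remains.
R4C6 = 6: row 4 has {1,2,3,4}; col 6 has {1,2,3,5,7}; region has {1,4,5,7} → only 6 remains.
R4C7 = 5: row 4 has {1,2,3,4,6}; col 7 has {1,2,4,6,7}; region has {1,2,3,4,6,7} → only 5 remains.
R5C1 = 5: row 5 has {1,4,7}; col 1 has {1,2,3,4,6,7}; region has {2,3,4,6,7} → only 5 remains.
R5C3 = 2: row 5 has {1,4,5,7}; col 3 has {1,3,4,5,6}; region has {1,3,4,5} → only 2 remains.
R5C5 = 3: row 5 has {1,2,4,5,7}; col 5 has {1,4,6,7}; region has {1,4,5,6,7} → only 3 remains.
R1C3 = 7: row 1 has {1,6}; col 3 has {1,2,3,4,5,6}; region has {1,6} → only 7 remains.
R1C6 = 4: row 1 has {1,6,7}; col 6 has {1,2,3,5,6,7}; region has {1,6,7} → only 4 remains.
R1C7 = 3: row 1 has {1,4,6,7}; col 7 has {1,2,4,5,6,7}; region has {1,4,6,7} → only 3 remains.
R2C2 = 1: row 2 has {3,4,5,6,7}; col 2 has {3,4,5}; region has {2,3,4,5,6,7} → only 1 remains.
R2C5 = 2: row 2 has {1,3,4,5,6,7}; col 5 has {1,3,4,6,7}; region has {1,3,4,5,6,7} → only 2 remains.
R4C2 = 7: row 4 has {1,2,3,4,5,6}; col 2 has {1,3,4,5}; region has {1,2,3,4,5} → only 7 remains.
R5C2 = 6: row 5 has {1,2,3,4,5,7}; col 2 has {1,3,4,5,7}; region has {1,2,3,4,5,7} → only 6 remains.
R1C2 = 2: row 1 has {1,3,4,6,7}; col 2 has {1,3,4,5,6,7}; region has {1,3,4,6,7} → only 2 remains.

2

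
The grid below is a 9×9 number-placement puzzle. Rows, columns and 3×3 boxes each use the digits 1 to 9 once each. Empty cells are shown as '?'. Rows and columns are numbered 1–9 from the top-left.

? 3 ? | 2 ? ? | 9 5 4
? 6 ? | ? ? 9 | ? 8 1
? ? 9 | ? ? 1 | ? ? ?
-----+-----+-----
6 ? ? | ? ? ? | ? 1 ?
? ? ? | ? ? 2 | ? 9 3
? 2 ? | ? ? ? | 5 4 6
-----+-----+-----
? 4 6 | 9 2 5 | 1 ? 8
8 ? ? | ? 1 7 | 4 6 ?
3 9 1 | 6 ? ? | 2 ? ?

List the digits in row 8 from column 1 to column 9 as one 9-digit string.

852317469

r7c1 = 7 (sole candidate).
r7c8 = 3 (sole candidate).
r8c2 = 5: row 8 has {1,4,6,7,8}; col 2 has {2,3,4,6,9}; box has {1,3,4,6,7,8,9} → only 5 remains.
r8c3 = 2: row 8 has {1,4,5,6,7,8}; col 3 has {1,6,9}; box has {1,3,4,5,6,7,8,9} → only 2 remains.
r8c4 = 3: row 8 has {1,2,4,5,6,7,8}; col 4 has {2,6,9}; box has {1,2,5,6,7,9} → only 3 remains.
r8c9 = 9: row 8 has {1,2,3,4,5,6,7,8}; col 9 has {1,3,4,6,8}; box has {1,2,3,4,6,8} → only 9 remains.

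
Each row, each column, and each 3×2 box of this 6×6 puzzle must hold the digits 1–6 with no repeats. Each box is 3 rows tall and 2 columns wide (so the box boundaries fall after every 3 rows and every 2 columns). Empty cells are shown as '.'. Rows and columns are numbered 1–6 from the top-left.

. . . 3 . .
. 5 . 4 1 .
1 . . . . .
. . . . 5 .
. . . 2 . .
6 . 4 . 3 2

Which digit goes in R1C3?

R6C2 = 1: row 6 has {2,3,4,6}; col 2 has {5}; box has {6} → only 1 remains.
R6C4 = 5: row 6 has {1,2,3,4,6}; col 4 has {2,3,4}; box has {2,4} → only 5 remains.
R3C4 = 6: row 3 has {1}; col 4 has {2,3,4,5}; box has {3,4} → only 6 remains.
R4C4 = 1: row 4 has {5}; col 4 has {2,3,4,5,6}; box has {2,4,5} → only 1 remains.
R2C3 = 2: row 2 has {1,4,5}; col 3 has {4}; box has {3,4,6} → only 2 remains.
R3C3 = 5: row 3 has {1,6}; col 3 has {2,4}; box has {2,3,4,6} → only 5 remains.
R1C3 = 1: row 1 has {3}; col 3 has {2,4,5}; box has {2,3,4,5,6} → only 1 remains.

1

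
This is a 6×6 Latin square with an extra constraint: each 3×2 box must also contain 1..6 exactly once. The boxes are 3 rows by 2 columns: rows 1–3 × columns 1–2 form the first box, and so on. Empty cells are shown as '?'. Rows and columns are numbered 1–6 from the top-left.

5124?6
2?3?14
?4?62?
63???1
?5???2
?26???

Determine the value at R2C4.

R1C5 = 3: row 1 has {1,2,4,5,6}; col 5 has {1,2}; box has {1,2,4,6} → only 3 remains.
R2C2 = 6: row 2 has {1,2,3,4}; col 2 has {1,2,3,4,5}; box has {1,2,4,5} → only 6 remains.
R2C4 = 5: row 2 has {1,2,3,4,6}; col 4 has {4,6}; box has {2,3,4,6} → only 5 remains.

5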